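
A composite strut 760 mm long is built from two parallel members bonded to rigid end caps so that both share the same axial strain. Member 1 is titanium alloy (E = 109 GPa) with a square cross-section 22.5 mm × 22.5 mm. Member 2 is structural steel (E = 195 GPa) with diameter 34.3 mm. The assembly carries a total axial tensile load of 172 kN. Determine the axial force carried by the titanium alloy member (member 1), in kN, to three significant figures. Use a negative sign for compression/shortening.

40.3 kN

A_1 = 506.2 mm².
A_2 = 924 mm².
Equal strain + equilibrium ⇒ each member carries load in proportion to AE: A₁E₁ = 55180000 N, A₂E₂ = 180200000 N, ΣAE = 235400000 N.
F₁ = P·A₁E₁/ΣAE = 172000·55180000/235400000 = 40330 N.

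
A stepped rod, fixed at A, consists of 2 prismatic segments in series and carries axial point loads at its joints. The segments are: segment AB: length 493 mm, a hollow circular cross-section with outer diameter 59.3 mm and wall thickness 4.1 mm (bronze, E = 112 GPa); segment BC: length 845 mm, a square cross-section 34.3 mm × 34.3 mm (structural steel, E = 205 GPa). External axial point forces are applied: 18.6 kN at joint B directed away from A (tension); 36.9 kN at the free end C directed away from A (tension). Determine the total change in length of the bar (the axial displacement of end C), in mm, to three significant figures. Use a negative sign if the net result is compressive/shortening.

Internal axial forces (sectioning from the free end, tension +): N_BC = 36.9 kN, N_AB = 55.5 kN.
A_AB = 711 mm².
A_BC = 1176 mm².
δ_AB = 55500·493/(711·112000) = 0.3436 mm
δ_BC = 36900·845/(1176·205000) = 0.1293 mm
δ = Σδ_i = 0.4729 mm.

0.473 mm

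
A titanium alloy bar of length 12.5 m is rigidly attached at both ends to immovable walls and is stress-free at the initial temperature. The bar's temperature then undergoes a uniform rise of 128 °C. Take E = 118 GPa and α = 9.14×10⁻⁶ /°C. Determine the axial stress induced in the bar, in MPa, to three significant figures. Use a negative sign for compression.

Free thermal expansion αLΔT = 9.14e-6 · 12500 · 128 = 14.62 mm.
The walls impose strain ε = −(14.62)/12500 = -1.1699e-03; σ = Eε = 118000 · -1.1699e-03 = -138.1 MPa.

-138 MPa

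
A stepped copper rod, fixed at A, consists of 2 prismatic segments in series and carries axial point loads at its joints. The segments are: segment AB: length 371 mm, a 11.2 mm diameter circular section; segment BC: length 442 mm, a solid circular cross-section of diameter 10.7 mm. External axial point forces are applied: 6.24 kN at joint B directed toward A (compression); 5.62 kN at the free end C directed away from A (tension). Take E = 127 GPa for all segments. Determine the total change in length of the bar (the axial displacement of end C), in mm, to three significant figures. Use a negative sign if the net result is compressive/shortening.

0.199 mm

Internal axial forces (sectioning from the free end, tension +): N_BC = 5.62 kN, N_AB = -0.62 kN.
A_AB = 98.52 mm².
A_BC = 89.92 mm².
δ_AB = -620·371/(98.52·127000) = -0.01838 mm
δ_BC = 5620·442/(89.92·127000) = 0.2175 mm
δ = Σδ_i = 0.1991 mm.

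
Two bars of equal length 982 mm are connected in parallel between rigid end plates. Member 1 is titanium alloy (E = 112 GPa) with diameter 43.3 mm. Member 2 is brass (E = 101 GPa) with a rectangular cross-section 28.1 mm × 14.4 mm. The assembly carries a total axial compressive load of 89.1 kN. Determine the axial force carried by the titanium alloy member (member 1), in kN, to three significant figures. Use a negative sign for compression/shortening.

A_1 = 1473 mm².
A_2 = 404.6 mm².
Equal strain + equilibrium ⇒ each member carries load in proportion to AE: A₁E₁ = 164900000 N, A₂E₂ = 40870000 N, ΣAE = 205800000 N.
F₁ = P·A₁E₁/ΣAE = -89100·164900000/205800000 = -71410 N.

-71.4 kN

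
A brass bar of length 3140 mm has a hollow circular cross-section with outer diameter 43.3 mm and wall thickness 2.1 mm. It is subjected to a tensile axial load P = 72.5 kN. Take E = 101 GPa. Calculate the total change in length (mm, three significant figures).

A = 271.8 mm².
δ_mech = NL/(AE) = 72500·3140/(271.8·101000) = 8.292 mm.

8.29 mm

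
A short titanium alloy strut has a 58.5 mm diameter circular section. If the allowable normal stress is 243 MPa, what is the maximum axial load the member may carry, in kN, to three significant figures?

653 kN

A = 2688 mm².
P_max = σ_allow · A = 243 · 2688 = 653100 N = 653.1 kN.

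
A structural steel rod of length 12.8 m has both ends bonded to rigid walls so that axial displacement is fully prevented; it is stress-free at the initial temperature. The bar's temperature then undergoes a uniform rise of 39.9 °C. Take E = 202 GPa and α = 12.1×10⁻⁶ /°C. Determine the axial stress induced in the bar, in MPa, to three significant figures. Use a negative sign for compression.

-97.5 MPa

Free thermal expansion αLΔT = 12.1e-6 · 12800 · 39.9 = 6.18 mm.
The walls impose strain ε = −(6.18)/12800 = -4.8279e-04; σ = Eε = 202000 · -4.8279e-04 = -97.52 MPa.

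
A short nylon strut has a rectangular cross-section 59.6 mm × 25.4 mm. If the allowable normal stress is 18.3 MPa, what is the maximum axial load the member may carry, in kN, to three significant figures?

27.7 kN

A = 1514 mm².
P_max = σ_allow · A = 18.3 · 1514 = 27700 N = 27.7 kN.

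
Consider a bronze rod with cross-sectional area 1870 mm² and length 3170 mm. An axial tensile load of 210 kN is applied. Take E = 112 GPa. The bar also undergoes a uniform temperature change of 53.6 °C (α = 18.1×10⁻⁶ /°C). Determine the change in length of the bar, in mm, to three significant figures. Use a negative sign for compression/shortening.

δ_mech = NL/(AE) = 210000·3170/(1870·112000) = 3.178 mm.
δ_thermal = αLΔT = 18.1e-6·3170·53.6 = 3.075 mm.
δ = δ_mech + δ_thermal = 6.254 mm.

6.25 mm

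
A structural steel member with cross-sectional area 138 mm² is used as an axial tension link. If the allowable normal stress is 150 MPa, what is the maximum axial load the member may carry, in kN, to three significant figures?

20.7 kN

P_max = σ_allow · A = 150 · 138 = 20700 N = 20.7 kN.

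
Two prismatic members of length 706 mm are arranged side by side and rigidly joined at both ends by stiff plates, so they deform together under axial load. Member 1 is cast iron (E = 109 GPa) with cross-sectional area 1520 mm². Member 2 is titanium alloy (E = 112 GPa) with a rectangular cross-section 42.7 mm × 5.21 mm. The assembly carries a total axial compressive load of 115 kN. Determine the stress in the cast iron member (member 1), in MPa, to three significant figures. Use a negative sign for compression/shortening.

A_2 = 222.5 mm².
Equal strain + equilibrium ⇒ each member carries load in proportion to AE: A₁E₁ = 165700000 N, A₂E₂ = 24920000 N, ΣAE = 190600000 N.
σ₁ = P·E₁/ΣAE = -115000·109000/190600000 = -65.77 MPa.

-65.8 MPa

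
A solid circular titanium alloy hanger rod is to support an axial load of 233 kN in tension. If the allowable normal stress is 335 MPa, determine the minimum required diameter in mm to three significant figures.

29.8 mm

Required area A ≥ P/σ_allow = 233000/335 = 695.5 mm².
For a solid circular section, d ≥ √(4A/π) = 29.76 mm.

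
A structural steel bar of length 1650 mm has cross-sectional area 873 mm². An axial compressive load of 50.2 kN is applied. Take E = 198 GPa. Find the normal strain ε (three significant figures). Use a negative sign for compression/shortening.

-2.90e-04

σ = N/A = -57.5 MPa; ε = σ/E = -57.5/198000 = -2.904e-04.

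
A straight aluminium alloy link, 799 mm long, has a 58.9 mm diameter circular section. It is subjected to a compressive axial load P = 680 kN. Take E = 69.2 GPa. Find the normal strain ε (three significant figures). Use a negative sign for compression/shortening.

A = 2725 mm².
σ = N/A = -249.6 MPa; ε = σ/E = -249.6/69200 = -3.606e-03.

-0.00361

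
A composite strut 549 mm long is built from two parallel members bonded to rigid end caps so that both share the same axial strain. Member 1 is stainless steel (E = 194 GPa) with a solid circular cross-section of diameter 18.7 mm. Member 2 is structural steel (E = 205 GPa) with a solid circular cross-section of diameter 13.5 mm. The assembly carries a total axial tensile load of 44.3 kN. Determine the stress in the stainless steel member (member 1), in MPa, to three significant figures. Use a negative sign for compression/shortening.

A_1 = 274.6 mm².
A_2 = 143.1 mm².
Equal strain + equilibrium ⇒ each member carries load in proportion to AE: A₁E₁ = 53280000 N, A₂E₂ = 29340000 N, ΣAE = 82620000 N.
σ₁ = P·E₁/ΣAE = 44300·194000/82620000 = 104 MPa.

104 MPa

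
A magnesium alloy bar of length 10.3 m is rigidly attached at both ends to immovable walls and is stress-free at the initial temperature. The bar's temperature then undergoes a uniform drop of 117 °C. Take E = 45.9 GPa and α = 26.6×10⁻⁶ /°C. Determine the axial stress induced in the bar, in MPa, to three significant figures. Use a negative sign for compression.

Free thermal expansion αLΔT = 26.6e-6 · 10300 · -117 = -32.06 mm.
The walls impose strain ε = −(-32.06)/10300 = 3.1122e-03; σ = Eε = 45900 · 3.1122e-03 = 142.8 MPa.

143 MPa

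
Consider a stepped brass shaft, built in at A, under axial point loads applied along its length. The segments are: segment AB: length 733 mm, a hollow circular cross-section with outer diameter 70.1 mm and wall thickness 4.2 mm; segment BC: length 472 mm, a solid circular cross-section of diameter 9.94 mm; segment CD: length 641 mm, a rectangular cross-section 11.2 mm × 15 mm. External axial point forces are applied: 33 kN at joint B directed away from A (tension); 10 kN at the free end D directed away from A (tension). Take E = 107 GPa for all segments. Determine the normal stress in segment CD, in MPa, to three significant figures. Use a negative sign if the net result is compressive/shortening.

Internal axial forces (sectioning from the free end, tension +): N_CD = 10 kN, N_BC = 10 kN, N_AB = 43 kN.
A_CD = 168 mm².
σ_CD = N_CD/A_CD = 10000/168 = 59.52 MPa.

59.5 MPa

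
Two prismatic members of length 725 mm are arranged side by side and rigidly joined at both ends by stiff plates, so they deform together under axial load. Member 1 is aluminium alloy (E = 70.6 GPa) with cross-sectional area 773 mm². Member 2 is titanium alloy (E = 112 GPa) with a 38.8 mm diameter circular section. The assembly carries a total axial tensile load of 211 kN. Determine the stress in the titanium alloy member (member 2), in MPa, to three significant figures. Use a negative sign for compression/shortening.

126 MPa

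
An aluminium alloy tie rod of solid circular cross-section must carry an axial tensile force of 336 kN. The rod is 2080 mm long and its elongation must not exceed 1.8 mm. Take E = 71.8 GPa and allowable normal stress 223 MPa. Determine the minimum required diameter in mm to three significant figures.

83.0 mm

Required area A ≥ P/σ_allow = 336000/223 = 1507 mm².
For a solid circular section, d ≥ √(4A/π) = 43.8 mm.
Elongation limit: A ≥ PL/(Eδ_allow) = 336000·2080/(71800·1.8) = 5408 mm² ⇒ d ≥ 82.98 mm.
The elongation limit governs.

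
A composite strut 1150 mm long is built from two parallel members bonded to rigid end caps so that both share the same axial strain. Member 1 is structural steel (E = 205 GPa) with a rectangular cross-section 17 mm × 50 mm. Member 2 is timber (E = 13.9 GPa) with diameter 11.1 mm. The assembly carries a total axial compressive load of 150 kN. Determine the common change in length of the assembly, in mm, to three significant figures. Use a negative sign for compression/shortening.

-0.982 mm

A_1 = 850 mm².
A_2 = 96.77 mm².
Equal strain + equilibrium ⇒ each member carries load in proportion to AE: A₁E₁ = 174200000 N, A₂E₂ = 1345000 N, ΣAE = 175600000 N.
δ = PL/ΣAE = -150000·1150/175600000 = -0.9824 mm.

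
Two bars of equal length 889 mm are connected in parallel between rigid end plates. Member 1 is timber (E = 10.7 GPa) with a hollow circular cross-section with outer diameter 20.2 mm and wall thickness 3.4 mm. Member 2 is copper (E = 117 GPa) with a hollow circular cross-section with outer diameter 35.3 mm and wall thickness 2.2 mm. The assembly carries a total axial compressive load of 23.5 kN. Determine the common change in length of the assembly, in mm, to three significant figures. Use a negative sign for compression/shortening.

A_1 = 179.4 mm².
A_2 = 228.8 mm².
Equal strain + equilibrium ⇒ each member carries load in proportion to AE: A₁E₁ = 1920000 N, A₂E₂ = 26770000 N, ΣAE = 28690000 N.
δ = PL/ΣAE = -23500·889/28690000 = -0.7283 mm.

-0.728 mm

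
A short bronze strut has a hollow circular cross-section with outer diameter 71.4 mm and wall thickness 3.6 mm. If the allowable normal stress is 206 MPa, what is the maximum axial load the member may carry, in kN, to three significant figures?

158 kN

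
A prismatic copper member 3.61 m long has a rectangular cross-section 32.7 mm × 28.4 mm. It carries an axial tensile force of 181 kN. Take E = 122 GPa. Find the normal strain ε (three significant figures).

0.00160

A = 928.7 mm².
σ = N/A = 194.9 MPa; ε = σ/E = 194.9/122000 = 1.598e-03.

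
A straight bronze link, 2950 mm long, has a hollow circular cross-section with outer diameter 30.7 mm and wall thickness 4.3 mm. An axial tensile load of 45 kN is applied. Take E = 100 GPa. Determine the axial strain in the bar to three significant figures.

0.00126

A = 356.6 mm².
σ = N/A = 126.2 MPa; ε = σ/E = 126.2/100000 = 1.262e-03.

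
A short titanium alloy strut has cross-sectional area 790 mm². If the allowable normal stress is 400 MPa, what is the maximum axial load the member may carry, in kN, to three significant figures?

P_max = σ_allow · A = 400 · 790 = 316000 N = 316 kN.

316 kN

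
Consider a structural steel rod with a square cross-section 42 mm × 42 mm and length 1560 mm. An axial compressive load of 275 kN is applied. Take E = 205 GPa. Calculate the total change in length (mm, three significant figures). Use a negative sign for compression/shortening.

A = 1764 mm².
δ_mech = NL/(AE) = -275000·1560/(1764·205000) = -1.186 mm.

-1.19 mm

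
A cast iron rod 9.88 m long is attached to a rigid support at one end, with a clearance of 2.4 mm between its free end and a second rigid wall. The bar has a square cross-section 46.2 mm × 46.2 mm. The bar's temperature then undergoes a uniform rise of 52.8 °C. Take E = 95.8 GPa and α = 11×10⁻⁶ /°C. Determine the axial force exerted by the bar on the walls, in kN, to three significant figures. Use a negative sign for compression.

-69.1 kN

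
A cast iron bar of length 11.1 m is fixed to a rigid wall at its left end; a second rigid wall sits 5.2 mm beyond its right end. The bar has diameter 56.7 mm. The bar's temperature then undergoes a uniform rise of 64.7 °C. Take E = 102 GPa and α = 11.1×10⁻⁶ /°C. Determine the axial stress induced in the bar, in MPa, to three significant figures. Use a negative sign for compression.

Free thermal expansion αLΔT = 11.1e-6 · 11100 · 64.7 = 7.972 mm.
The walls engage after the gap closes; constrained expansion = 7.972 − 5.2 = 2.772 mm.
The walls impose strain ε = −(2.772)/11100 = -2.4970e-04; σ = Eε = 102000 · -2.4970e-04 = -25.47 MPa.

-25.5 MPa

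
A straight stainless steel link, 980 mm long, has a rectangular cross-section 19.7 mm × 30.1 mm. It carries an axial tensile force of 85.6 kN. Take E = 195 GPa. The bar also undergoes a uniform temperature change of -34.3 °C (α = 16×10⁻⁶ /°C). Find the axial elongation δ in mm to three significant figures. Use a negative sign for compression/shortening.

0.188 mm

A = 593 mm².
δ_mech = NL/(AE) = 85600·980/(593·195000) = 0.7255 mm.
δ_thermal = αLΔT = 16e-6·980·-34.3 = -0.5378 mm.
δ = δ_mech + δ_thermal = 0.1877 mm.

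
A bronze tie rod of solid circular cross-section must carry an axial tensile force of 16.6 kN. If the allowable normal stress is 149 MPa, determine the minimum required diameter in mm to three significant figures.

11.9 mm

Required area A ≥ P/σ_allow = 16600/149 = 111.4 mm².
For a solid circular section, d ≥ √(4A/π) = 11.91 mm.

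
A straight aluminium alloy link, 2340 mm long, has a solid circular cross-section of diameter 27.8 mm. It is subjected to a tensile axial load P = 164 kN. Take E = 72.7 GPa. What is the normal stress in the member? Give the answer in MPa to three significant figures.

A = 607 mm².
σ = N/A = 164000/607 = 270.2 MPa.

270 MPa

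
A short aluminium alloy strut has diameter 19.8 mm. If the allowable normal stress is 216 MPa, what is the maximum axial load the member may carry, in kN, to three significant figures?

A = 307.9 mm².
P_max = σ_allow · A = 216 · 307.9 = 66510 N = 66.51 kN.

66.5 kN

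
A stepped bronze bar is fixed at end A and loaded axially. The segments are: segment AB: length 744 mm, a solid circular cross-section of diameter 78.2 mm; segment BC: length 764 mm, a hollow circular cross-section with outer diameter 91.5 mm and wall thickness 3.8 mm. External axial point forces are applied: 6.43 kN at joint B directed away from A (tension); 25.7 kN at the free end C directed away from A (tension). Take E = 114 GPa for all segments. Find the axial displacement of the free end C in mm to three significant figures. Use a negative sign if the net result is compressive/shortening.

Internal axial forces (sectioning from the free end, tension +): N_BC = 25.7 kN, N_AB = 32.13 kN.
A_AB = 4803 mm².
A_BC = 1047 mm².
δ_AB = 32130·744/(4803·114000) = 0.04366 mm
δ_BC = 25700·764/(1047·114000) = 0.1645 mm
δ = Σδ_i = 0.2082 mm.

0.208 mm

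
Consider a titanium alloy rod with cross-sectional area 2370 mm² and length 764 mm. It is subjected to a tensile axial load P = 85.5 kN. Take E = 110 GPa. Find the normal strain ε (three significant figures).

3.28e-04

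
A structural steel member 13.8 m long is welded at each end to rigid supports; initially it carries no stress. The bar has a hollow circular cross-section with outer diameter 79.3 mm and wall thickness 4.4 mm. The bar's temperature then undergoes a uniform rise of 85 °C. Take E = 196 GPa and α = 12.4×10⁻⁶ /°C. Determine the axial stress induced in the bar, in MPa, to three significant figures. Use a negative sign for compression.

Free thermal expansion αLΔT = 12.4e-6 · 13800 · 85 = 14.55 mm.
The walls impose strain ε = −(14.55)/13800 = -1.0540e-03; σ = Eε = 196000 · -1.0540e-03 = -206.6 MPa.

-207 MPa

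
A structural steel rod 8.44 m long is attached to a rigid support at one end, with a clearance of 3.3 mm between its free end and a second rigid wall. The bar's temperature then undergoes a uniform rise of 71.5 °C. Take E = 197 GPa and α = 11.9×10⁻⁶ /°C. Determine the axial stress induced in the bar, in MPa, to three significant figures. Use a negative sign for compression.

Free thermal expansion αLΔT = 11.9e-6 · 8440 · 71.5 = 7.181 mm.
The walls engage after the gap closes; constrained expansion = 7.181 − 3.3 = 3.881 mm.
The walls impose strain ε = −(3.881)/8440 = -4.5985e-04; σ = Eε = 197000 · -4.5985e-04 = -90.59 MPa.

-90.6 MPa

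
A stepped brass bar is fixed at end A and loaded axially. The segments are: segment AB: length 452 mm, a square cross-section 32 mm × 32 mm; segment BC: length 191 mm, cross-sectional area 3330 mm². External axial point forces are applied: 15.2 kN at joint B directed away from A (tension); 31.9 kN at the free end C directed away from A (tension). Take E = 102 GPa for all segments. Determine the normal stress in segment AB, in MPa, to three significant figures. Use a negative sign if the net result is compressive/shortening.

46.0 MPa

Internal axial forces (sectioning from the free end, tension +): N_BC = 31.9 kN, N_AB = 47.1 kN.
A_AB = 1024 mm².
σ_AB = N_AB/A_AB = 47100/1024 = 46 MPa.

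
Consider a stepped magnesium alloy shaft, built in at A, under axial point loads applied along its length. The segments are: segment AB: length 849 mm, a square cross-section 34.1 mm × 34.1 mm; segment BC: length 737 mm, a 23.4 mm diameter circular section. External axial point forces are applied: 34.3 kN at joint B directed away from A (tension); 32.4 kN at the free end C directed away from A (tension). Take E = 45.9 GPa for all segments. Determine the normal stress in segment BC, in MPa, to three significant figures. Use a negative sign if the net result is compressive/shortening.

Internal axial forces (sectioning from the free end, tension +): N_BC = 32.4 kN, N_AB = 66.7 kN.
A_BC = 430.1 mm².
σ_BC = N_BC/A_BC = 32400/430.1 = 75.34 MPa.

75.3 MPa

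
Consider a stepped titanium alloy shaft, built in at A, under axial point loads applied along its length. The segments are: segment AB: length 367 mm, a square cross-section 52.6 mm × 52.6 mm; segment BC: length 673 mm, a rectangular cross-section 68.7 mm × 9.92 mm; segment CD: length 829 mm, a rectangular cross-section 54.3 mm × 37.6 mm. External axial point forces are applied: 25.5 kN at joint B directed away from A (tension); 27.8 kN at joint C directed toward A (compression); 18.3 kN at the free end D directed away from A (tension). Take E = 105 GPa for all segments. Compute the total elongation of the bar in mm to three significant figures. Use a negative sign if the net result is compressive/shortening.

Internal axial forces (sectioning from the free end, tension +): N_CD = 18.3 kN, N_BC = -9.5 kN, N_AB = 16 kN.
A_AB = 2767 mm².
A_BC = 681.5 mm².
A_CD = 2042 mm².
δ_AB = 16000·367/(2767·105000) = 0.02021 mm
δ_BC = -9500·673/(681.5·105000) = -0.08935 mm
δ_CD = 18300·829/(2042·105000) = 0.07077 mm
δ = Σδ_i = 0.001632 mm.

0.00163 mm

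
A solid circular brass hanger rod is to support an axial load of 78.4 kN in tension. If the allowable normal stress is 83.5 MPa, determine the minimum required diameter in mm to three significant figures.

Required area A ≥ P/σ_allow = 78400/83.5 = 938.9 mm².
For a solid circular section, d ≥ √(4A/π) = 34.58 mm.

34.6 mm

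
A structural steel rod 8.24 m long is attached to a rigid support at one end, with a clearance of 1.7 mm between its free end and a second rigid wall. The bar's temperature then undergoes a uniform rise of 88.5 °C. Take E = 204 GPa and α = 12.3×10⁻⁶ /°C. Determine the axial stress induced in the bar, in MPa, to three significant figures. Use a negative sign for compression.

-180 MPa

Free thermal expansion αLΔT = 12.3e-6 · 8240 · 88.5 = 8.97 mm.
The walls engage after the gap closes; constrained expansion = 8.97 − 1.7 = 7.27 mm.
The walls impose strain ε = −(7.27)/8240 = -8.8224e-04; σ = Eε = 204000 · -8.8224e-04 = -180 MPa.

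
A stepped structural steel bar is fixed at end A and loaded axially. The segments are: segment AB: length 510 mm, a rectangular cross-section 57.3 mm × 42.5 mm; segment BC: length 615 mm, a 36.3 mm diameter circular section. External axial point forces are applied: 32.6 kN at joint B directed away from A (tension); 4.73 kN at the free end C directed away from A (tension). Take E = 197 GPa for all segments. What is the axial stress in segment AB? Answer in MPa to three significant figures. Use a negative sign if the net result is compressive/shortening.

Internal axial forces (sectioning from the free end, tension +): N_BC = 4.73 kN, N_AB = 37.33 kN.
A_AB = 2435 mm².
σ_AB = N_AB/A_AB = 37330/2435 = 15.33 MPa.

15.3 MPa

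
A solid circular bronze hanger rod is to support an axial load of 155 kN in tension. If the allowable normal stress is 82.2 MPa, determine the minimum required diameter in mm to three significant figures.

Required area A ≥ P/σ_allow = 155000/82.2 = 1886 mm².
For a solid circular section, d ≥ √(4A/π) = 49 mm.

49.0 mm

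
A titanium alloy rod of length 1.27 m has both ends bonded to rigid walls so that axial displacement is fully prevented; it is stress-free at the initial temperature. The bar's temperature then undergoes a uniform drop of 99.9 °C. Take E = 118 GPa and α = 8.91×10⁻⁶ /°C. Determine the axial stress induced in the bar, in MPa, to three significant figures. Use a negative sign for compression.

Free thermal expansion αLΔT = 8.91e-6 · 1270 · -99.9 = -1.13 mm.
The walls impose strain ε = −(-1.13)/1270 = 8.9011e-04; σ = Eε = 118000 · 8.9011e-04 = 105 MPa.

105 MPa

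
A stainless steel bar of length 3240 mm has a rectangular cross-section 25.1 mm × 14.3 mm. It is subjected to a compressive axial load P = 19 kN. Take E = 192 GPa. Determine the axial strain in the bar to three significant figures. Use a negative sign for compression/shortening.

-2.76e-04

A = 358.9 mm².
σ = N/A = -52.94 MPa; ε = σ/E = -52.94/192000 = -2.757e-04.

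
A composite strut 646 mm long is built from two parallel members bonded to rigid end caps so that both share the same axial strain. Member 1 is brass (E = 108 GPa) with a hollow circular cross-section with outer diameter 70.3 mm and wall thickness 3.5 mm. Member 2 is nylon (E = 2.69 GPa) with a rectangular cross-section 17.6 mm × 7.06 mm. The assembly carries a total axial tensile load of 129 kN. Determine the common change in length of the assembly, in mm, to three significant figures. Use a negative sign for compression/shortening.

A_1 = 734.5 mm².
A_2 = 124.3 mm².
Equal strain + equilibrium ⇒ each member carries load in proportion to AE: A₁E₁ = 79330000 N, A₂E₂ = 334200 N, ΣAE = 79660000 N.
δ = PL/ΣAE = 129000·646/79660000 = 1.046 mm.

1.05 mm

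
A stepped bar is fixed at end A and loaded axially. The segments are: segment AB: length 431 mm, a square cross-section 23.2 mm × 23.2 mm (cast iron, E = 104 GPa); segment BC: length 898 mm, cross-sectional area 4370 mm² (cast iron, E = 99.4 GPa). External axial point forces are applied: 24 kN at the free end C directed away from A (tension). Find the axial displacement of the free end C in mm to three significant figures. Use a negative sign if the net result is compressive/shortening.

Internal axial forces (sectioning from the free end, tension +): N_BC = 24 kN, N_AB = 24 kN.
A_AB = 538.2 mm².
δ_AB = 24000·431/(538.2·104000) = 0.1848 mm
δ_BC = 24000·898/(4370·99400) = 0.04962 mm
δ = Σδ_i = 0.2344 mm.

0.234 mm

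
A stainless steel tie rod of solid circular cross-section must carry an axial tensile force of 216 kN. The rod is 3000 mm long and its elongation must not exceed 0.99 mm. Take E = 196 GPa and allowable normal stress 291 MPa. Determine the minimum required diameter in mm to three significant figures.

65.2 mm

Required area A ≥ P/σ_allow = 216000/291 = 742.3 mm².
For a solid circular section, d ≥ √(4A/π) = 30.74 mm.
Elongation limit: A ≥ PL/(Eδ_allow) = 216000·3000/(196000·0.99) = 3340 mm² ⇒ d ≥ 65.21 mm.
The elongation limit governs.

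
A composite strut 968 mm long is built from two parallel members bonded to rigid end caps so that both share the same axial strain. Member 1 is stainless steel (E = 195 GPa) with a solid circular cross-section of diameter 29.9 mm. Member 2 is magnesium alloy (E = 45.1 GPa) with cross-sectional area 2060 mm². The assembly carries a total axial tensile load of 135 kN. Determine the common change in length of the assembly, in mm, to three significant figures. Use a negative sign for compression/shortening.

A_1 = 702.2 mm².
Equal strain + equilibrium ⇒ each member carries load in proportion to AE: A₁E₁ = 136900000 N, A₂E₂ = 92910000 N, ΣAE = 229800000 N.
δ = PL/ΣAE = 135000·968/229800000 = 0.5686 mm.

0.569 mm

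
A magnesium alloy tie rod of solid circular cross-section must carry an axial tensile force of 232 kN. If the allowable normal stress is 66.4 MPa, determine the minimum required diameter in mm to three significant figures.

66.7 mm

Required area A ≥ P/σ_allow = 232000/66.4 = 3494 mm².
For a solid circular section, d ≥ √(4A/π) = 66.7 mm.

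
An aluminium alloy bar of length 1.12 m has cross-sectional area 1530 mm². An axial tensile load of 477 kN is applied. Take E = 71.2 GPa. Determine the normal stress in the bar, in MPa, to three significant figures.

σ = N/A = 477000/1530 = 311.8 MPa.

312 MPa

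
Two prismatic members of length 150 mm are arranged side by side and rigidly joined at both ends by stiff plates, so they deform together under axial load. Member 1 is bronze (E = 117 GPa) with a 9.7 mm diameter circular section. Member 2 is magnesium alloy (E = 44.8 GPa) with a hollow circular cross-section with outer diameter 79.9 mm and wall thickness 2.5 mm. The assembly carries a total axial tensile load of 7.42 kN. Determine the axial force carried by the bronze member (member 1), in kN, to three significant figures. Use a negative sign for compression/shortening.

1.79 kN

A_1 = 73.9 mm².
A_2 = 607.9 mm².
Equal strain + equilibrium ⇒ each member carries load in proportion to AE: A₁E₁ = 8646000 N, A₂E₂ = 27230000 N, ΣAE = 35880000 N.
F₁ = P·A₁E₁/ΣAE = 7420·8646000/35880000 = 1788 N.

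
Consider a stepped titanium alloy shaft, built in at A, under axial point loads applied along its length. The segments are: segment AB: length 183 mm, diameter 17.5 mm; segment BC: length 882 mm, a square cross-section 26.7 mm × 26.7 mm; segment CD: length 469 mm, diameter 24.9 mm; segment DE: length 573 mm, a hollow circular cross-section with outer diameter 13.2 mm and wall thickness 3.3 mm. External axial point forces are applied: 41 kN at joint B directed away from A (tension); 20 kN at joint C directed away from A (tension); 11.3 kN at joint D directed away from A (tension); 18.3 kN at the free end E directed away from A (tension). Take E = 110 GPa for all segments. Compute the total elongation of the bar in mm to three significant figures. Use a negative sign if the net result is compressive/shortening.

Internal axial forces (sectioning from the free end, tension +): N_DE = 18.3 kN, N_CD = 29.6 kN, N_BC = 49.6 kN, N_AB = 90.6 kN.
A_AB = 240.5 mm².
A_BC = 712.9 mm².
A_CD = 487 mm².
A_DE = 102.6 mm².
δ_AB = 90600·183/(240.5·110000) = 0.6266 mm
δ_BC = 49600·882/(712.9·110000) = 0.5579 mm
δ_CD = 29600·469/(487·110000) = 0.2592 mm
δ_DE = 18300·573/(102.6·110000) = 0.9288 mm
δ = Σδ_i = 2.372 mm.

2.37 mm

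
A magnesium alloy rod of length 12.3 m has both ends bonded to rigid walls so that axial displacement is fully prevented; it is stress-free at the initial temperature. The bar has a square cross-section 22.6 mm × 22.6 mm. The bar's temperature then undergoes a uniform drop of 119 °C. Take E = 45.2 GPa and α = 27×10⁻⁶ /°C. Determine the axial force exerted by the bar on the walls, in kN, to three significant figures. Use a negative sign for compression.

Free thermal expansion αLΔT = 27e-6 · 12300 · -119 = -39.52 mm.
The walls impose strain ε = −(-39.52)/12300 = 3.2130e-03; σ = Eε = 45200 · 3.2130e-03 = 145.2 MPa.
Wall reaction R = σ·A = 145.2·510.8 = 74180 N = 74.18 kN.

74.2 kN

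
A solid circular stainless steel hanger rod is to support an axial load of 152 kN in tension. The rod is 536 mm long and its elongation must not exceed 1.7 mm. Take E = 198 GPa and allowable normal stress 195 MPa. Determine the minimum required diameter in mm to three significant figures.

Required area A ≥ P/σ_allow = 152000/195 = 779.5 mm².
For a solid circular section, d ≥ √(4A/π) = 31.5 mm.
Elongation limit: A ≥ PL/(Eδ_allow) = 152000·536/(198000·1.7) = 242 mm² ⇒ d ≥ 17.56 mm.
The stress limit governs.

31.5 mm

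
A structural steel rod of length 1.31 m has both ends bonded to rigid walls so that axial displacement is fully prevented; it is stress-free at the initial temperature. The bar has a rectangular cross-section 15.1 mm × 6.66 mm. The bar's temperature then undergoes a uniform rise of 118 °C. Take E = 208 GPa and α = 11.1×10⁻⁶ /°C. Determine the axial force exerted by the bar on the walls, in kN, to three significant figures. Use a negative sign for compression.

Free thermal expansion αLΔT = 11.1e-6 · 1310 · 118 = 1.716 mm.
The walls impose strain ε = −(1.716)/1310 = -1.3098e-03; σ = Eε = 208000 · -1.3098e-03 = -272.4 MPa.
Wall reaction R = σ·A = -272.4·100.6 = -27400 N = -27.4 kN.

-27.4 kN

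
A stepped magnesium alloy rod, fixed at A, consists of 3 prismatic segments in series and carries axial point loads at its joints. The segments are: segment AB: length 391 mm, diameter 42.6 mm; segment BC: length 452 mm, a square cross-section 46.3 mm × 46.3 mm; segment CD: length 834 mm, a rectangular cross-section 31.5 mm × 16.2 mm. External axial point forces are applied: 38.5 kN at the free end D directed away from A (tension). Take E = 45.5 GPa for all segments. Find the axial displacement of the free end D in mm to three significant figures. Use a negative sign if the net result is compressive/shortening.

Internal axial forces (sectioning from the free end, tension +): N_CD = 38.5 kN, N_BC = 38.5 kN, N_AB = 38.5 kN.
A_AB = 1425 mm².
A_BC = 2144 mm².
A_CD = 510.3 mm².
δ_AB = 38500·391/(1425·45500) = 0.2321 mm
δ_BC = 38500·452/(2144·45500) = 0.1784 mm
δ_CD = 38500·834/(510.3·45500) = 1.383 mm
δ = Σδ_i = 1.793 mm.

1.79 mm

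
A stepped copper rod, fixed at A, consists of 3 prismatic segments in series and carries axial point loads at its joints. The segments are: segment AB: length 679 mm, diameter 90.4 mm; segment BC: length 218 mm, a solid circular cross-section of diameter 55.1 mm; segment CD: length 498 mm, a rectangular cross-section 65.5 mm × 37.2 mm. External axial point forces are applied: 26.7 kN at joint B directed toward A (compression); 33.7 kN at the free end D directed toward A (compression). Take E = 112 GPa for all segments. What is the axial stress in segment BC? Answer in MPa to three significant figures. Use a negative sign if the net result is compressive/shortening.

Internal axial forces (sectioning from the free end, tension +): N_CD = -33.7 kN, N_BC = -33.7 kN, N_AB = -60.4 kN.
A_BC = 2384 mm².
σ_BC = N_BC/A_BC = -33700/2384 = -14.13 MPa.

-14.1 MPa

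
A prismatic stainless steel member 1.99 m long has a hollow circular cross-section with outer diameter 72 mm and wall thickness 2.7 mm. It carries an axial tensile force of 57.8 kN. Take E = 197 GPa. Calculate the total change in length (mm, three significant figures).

0.993 mm

A = 587.8 mm².
δ_mech = NL/(AE) = 57800·1990/(587.8·197000) = 0.9933 mm.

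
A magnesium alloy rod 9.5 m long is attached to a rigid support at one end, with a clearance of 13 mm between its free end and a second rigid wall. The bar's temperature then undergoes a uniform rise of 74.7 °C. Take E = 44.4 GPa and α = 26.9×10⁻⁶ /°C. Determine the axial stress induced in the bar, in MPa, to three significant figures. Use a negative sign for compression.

Free thermal expansion αLΔT = 26.9e-6 · 9500 · 74.7 = 19.09 mm.
The walls engage after the gap closes; constrained expansion = 19.09 − 13 = 6.09 mm.
The walls impose strain ε = −(6.09)/9500 = -6.4101e-04; σ = Eε = 44400 · -6.4101e-04 = -28.46 MPa.

-28.5 MPa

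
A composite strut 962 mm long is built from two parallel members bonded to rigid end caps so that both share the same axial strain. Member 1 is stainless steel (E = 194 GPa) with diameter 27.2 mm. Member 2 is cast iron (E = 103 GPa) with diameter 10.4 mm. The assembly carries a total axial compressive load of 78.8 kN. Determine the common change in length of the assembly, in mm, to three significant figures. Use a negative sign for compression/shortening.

-0.624 mm

A_1 = 581.1 mm².
A_2 = 84.95 mm².
Equal strain + equilibrium ⇒ each member carries load in proportion to AE: A₁E₁ = 112700000 N, A₂E₂ = 8750000 N, ΣAE = 121500000 N.
δ = PL/ΣAE = -78800·962/121500000 = -0.624 mm.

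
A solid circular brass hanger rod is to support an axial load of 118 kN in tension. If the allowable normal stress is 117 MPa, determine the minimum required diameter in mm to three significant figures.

35.8 mm

Required area A ≥ P/σ_allow = 118000/117 = 1009 mm².
For a solid circular section, d ≥ √(4A/π) = 35.83 mm.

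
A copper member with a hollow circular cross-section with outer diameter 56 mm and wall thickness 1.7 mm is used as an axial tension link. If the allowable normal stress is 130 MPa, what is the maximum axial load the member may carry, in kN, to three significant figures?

37.7 kN

A = 290 mm².
P_max = σ_allow · A = 130 · 290 = 37700 N = 37.7 kN.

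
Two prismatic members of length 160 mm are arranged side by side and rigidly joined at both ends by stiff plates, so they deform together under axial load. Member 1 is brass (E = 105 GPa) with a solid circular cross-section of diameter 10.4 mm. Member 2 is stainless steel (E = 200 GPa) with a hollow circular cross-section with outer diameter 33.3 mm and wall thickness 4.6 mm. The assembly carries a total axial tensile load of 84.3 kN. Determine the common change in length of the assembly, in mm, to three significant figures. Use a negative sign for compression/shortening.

0.147 mm

A_1 = 84.95 mm².
A_2 = 414.8 mm².
Equal strain + equilibrium ⇒ each member carries load in proportion to AE: A₁E₁ = 8920000 N, A₂E₂ = 82950000 N, ΣAE = 91870000 N.
δ = PL/ΣAE = 84300·160/91870000 = 0.1468 mm.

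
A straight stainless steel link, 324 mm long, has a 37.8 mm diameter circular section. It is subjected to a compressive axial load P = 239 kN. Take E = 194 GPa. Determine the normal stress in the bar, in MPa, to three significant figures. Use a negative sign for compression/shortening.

-213 MPa

A = 1122 mm².
σ = N/A = -239000/1122 = -213 MPa.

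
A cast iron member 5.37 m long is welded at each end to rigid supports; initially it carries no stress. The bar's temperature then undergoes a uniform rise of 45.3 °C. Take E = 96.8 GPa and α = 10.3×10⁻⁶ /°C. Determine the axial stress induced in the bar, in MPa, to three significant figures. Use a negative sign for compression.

-45.2 MPa

Free thermal expansion αLΔT = 10.3e-6 · 5370 · 45.3 = 2.506 mm.
The walls impose strain ε = −(2.506)/5370 = -4.6659e-04; σ = Eε = 96800 · -4.6659e-04 = -45.17 MPa.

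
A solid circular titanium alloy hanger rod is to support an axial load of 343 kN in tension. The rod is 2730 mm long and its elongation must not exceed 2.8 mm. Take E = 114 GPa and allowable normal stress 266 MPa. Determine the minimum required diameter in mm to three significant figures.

61.1 mm

Required area A ≥ P/σ_allow = 343000/266 = 1289 mm².
For a solid circular section, d ≥ √(4A/π) = 40.52 mm.
Elongation limit: A ≥ PL/(Eδ_allow) = 343000·2730/(114000·2.8) = 2934 mm² ⇒ d ≥ 61.12 mm.
The elongation limit governs.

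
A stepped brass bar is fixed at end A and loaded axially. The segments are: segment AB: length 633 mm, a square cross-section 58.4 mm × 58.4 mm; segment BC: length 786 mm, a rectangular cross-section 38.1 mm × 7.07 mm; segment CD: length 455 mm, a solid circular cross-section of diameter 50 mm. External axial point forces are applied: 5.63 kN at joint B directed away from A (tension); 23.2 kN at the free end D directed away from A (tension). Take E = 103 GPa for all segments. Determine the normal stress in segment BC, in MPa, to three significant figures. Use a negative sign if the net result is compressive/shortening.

86.1 MPa

Internal axial forces (sectioning from the free end, tension +): N_CD = 23.2 kN, N_BC = 23.2 kN, N_AB = 28.83 kN.
A_BC = 269.4 mm².
σ_BC = N_BC/A_BC = 23200/269.4 = 86.13 MPa.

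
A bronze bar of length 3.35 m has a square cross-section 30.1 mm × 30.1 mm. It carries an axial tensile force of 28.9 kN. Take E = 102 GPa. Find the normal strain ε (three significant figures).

3.13e-04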